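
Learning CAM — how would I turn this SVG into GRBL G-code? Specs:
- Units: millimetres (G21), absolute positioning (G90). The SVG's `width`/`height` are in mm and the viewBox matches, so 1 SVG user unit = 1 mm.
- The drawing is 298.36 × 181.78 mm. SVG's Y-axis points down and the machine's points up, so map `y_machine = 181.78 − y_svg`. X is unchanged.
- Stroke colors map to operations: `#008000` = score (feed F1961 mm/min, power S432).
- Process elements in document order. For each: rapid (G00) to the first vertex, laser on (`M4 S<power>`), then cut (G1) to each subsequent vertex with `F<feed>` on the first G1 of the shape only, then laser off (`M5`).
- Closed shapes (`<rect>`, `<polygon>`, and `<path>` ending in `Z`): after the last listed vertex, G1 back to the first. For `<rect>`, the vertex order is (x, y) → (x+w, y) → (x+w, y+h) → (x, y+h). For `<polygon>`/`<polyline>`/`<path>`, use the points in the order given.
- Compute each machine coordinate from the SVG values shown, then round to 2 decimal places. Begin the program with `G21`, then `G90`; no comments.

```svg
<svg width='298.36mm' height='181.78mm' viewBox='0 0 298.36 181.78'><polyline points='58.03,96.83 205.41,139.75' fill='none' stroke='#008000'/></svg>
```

Since the viewBox matches the mm dimensions, user units are millimetres directly. The only transform is the Y-flip y_m = 181.78 − y_svg.

Shape 1 is a line segment drawn with `<polyline>`. Its stroke #008000 means score at S432, F1961. After flipping Y the toolpath is (58.03,84.95) → (205.41,42.03).

G21
G90
G00 X58.03 Y84.95
M4 S432
G1 X205.41 Y42.03 F1961
M5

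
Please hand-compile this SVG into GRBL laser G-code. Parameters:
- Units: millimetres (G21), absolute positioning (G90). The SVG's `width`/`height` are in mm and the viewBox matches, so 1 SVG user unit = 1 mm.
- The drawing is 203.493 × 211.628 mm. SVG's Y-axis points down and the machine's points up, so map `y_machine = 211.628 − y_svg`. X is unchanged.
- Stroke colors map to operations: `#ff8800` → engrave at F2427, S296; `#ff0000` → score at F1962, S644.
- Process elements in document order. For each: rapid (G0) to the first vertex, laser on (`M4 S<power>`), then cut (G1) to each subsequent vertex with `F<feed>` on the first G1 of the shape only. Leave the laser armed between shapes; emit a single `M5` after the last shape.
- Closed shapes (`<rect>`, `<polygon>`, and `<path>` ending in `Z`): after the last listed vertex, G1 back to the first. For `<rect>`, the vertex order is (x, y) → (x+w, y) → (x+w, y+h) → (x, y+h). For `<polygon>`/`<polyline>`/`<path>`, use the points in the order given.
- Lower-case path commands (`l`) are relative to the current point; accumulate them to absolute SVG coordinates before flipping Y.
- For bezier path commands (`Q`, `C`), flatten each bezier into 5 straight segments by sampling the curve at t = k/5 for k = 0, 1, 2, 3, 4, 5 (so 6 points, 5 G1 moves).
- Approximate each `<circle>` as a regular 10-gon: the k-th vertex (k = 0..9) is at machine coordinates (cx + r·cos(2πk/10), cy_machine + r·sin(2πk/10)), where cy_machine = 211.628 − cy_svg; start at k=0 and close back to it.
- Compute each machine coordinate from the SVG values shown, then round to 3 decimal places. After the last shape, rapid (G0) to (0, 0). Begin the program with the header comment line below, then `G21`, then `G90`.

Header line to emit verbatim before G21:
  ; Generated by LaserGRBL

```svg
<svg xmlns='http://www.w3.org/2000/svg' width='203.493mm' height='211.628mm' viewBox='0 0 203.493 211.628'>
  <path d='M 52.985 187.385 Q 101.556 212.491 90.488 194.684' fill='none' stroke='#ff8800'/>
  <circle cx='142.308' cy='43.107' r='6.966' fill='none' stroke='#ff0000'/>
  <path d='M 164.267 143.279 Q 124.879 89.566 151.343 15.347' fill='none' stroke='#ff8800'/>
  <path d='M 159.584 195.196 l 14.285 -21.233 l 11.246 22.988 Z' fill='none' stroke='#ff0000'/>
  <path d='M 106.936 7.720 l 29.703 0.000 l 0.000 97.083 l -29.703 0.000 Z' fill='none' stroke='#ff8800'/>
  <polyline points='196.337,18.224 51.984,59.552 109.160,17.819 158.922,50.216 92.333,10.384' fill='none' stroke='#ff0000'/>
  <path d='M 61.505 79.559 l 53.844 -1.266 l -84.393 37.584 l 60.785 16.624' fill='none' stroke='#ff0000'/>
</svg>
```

1 u = 1 mm; y_m = 211.628 − y.

[1] `<path>` quadratic bezier, #ff8800→engrave S296 F2427: (52.985,24.243) → (70.028,15.917) → (82.300,11.024) → (89.800,9.564) → (92.530,11.538) → (90.488,16.944)

[2] `<circle>` circle, #ff0000→score S644 F1962: (149.274,168.521) → (147.944,172.616) → (144.461,175.146) → (140.155,175.146) → (136.672,172.616) → (135.342,168.521) → (136.672,164.426) → (140.155,161.896) → (144.461,161.896) → (147.944,164.426) → (149.274,168.521) (closed)

[3] `<path>` quadratic bezier, #ff8800→engrave S296 F2427: (164.267,68.349) → (151.146,90.654) → (143.293,114.600) → (140.708,140.187) → (143.391,167.414) → (151.343,196.281)

[4] `<path>` regular polygon, #ff0000→score S644 F1962: (159.584,16.432) → (173.869,37.665) → (185.115,14.677) → (159.584,16.432) (closed)

[5] `<path>` rectangle, #ff8800→engrave S296 F2427: (106.936,203.908) → (136.639,203.908) → (136.639,106.825) → (106.936,106.825) → (106.936,203.908) (closed)

[6] `<polyline>` open polyline, #ff0000→score S644 F1962: (196.337,193.404) → (51.984,152.076) → (109.160,193.809) → (158.922,161.412) → (92.333,201.244)

[7] `<path>` open polyline, #ff0000→score S644 F1962: (61.505,132.069) → (115.349,133.335) → (30.956,95.751) → (91.741,79.127)

; Generated by LaserGRBL
G21
G90
G0 X52.985 Y24.243
M4 S296
G1 X70.028 Y15.917 F2427
G1 X82.300 Y11.024
G1 X89.800 Y9.564
G1 X92.530 Y11.538
G1 X90.488 Y16.944
G0 X149.274 Y168.521
M4 S644
G1 X147.944 Y172.616 F1962
G1 X144.461 Y175.146
G1 X140.155 Y175.146
G1 X136.672 Y172.616
G1 X135.342 Y168.521
G1 X136.672 Y164.426
G1 X140.155 Y161.896
G1 X144.461 Y161.896
G1 X147.944 Y164.426
G1 X149.274 Y168.521
G0 X164.267 Y68.349
M4 S296
G1 X151.146 Y90.654 F2427
G1 X143.293 Y114.600
G1 X140.708 Y140.187
G1 X143.391 Y167.414
G1 X151.343 Y196.281
G0 X159.584 Y16.432
M4 S644
G1 X173.869 Y37.665 F1962
G1 X185.115 Y14.677
G1 X159.584 Y16.432
G0 X106.936 Y203.908
M4 S296
G1 X136.639 Y203.908 F2427
G1 X136.639 Y106.825
G1 X106.936 Y106.825
G1 X106.936 Y203.908
G0 X196.337 Y193.404
M4 S644
G1 X51.984 Y152.076 F1962
G1 X109.160 Y193.809
G1 X158.922 Y161.412
G1 X92.333 Y201.244
G0 X61.505 Y132.069
M4 S644
G1 X115.349 Y133.335 F1962
G1 X30.956 Y95.751
G1 X91.741 Y79.127
M5
G0 X0.000 Y0.000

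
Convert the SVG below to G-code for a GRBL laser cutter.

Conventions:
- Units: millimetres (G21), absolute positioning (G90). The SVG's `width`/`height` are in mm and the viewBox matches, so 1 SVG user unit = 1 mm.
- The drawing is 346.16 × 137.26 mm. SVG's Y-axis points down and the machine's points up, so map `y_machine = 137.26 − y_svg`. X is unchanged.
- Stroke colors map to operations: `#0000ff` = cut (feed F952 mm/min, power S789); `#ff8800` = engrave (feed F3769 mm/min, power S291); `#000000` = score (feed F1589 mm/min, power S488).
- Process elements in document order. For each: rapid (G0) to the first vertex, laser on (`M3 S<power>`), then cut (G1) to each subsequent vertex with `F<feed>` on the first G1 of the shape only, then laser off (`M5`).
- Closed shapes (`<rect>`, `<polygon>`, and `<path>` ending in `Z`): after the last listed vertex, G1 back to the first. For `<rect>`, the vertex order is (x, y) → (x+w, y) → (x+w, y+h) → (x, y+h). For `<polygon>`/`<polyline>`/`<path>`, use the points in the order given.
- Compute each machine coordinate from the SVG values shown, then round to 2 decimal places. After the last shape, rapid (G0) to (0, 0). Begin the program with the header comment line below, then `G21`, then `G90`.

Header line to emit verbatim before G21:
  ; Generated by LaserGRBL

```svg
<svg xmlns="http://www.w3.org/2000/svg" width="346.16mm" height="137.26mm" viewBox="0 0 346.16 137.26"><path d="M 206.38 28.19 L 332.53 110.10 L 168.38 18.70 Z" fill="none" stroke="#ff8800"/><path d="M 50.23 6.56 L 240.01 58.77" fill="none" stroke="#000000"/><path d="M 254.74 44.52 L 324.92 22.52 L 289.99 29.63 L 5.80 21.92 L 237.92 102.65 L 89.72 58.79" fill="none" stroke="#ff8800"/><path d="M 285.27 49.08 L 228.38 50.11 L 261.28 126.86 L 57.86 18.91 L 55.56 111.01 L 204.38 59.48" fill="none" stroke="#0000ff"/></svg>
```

1 u = 1 mm; y_m = 137.26 − y.

[1] `<path>` closed polygon, #ff8800→engrave S291 F3769: (206.38,109.07) → (332.53,27.16) → (168.38,118.56) → (206.38,109.07) (closed)

[2] `<path>` line segment, #000000→score S488 F1589: (50.23,130.70) → (240.01,78.49)

[3] `<path>` open polyline, #ff8800→engrave S291 F3769: (254.74,92.74) → (324.92,114.74) → (289.99,107.63) → (5.80,115.34) → (237.92,34.61) → (89.72,78.47)

[4] `<path>` open polyline, #0000ff→cut S789 F952: (285.27,88.18) → (228.38,87.15) → (261.28,10.40) → (57.86,118.35) → (55.56,26.25) → (204.38,77.78)

; Generated by LaserGRBL
G21
G90
G0 X206.38 Y109.07
M3 S291
G1 X332.53 Y27.16 F3769
G1 X168.38 Y118.56
G1 X206.38 Y109.07
M5
G0 X50.23 Y130.70
M3 S488
G1 X240.01 Y78.49 F1589
M5
G0 X254.74 Y92.74
M3 S291
G1 X324.92 Y114.74 F3769
G1 X289.99 Y107.63
G1 X5.80 Y115.34
G1 X237.92 Y34.61
G1 X89.72 Y78.47
M5
G0 X285.27 Y88.18
M3 S789
G1 X228.38 Y87.15 F952
G1 X261.28 Y10.40
G1 X57.86 Y118.35
G1 X55.56 Y26.25
G1 X204.38 Y77.78
M5
G0 X0.00 Y0.00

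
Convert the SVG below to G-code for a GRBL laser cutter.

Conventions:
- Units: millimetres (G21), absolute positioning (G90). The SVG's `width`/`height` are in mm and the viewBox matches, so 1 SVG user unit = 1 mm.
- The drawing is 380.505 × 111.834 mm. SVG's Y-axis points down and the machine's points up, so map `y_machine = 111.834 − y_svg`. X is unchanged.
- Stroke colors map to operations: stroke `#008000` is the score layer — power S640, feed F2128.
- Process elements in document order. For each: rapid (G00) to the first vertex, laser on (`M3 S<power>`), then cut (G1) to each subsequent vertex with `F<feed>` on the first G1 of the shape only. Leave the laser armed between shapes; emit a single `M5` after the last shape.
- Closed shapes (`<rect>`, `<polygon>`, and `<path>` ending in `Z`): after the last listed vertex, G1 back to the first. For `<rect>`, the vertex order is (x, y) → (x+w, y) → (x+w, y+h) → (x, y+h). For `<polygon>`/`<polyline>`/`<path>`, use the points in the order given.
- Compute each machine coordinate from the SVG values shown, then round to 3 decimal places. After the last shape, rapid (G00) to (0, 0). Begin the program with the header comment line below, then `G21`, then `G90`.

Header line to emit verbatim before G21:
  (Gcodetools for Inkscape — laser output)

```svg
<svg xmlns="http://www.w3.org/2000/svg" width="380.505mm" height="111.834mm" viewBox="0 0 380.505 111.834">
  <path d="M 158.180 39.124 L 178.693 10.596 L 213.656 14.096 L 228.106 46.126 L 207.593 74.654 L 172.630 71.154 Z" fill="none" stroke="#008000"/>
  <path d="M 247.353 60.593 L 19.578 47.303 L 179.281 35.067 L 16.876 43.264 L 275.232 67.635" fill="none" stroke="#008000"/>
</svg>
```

1 u = 1 mm; y_m = 111.834 − y.

[1] `<path>` regular polygon, #008000→score S640 F2128: (158.180,72.710) → (178.693,101.238) → (213.656,97.738) → (228.106,65.708) → (207.593,37.180) → (172.630,40.680) → (158.180,72.710) (closed)

[2] `<path>` open polyline, #008000→score S640 F2128: (247.353,51.241) → (19.578,64.531) → (179.281,76.767) → (16.876,68.570) → (275.232,44.199)

(Gcodetools for Inkscape — laser output)
G21
G90
G00 X158.180 Y72.710
M3 S640
G1 X178.693 Y101.238 F2128
G1 X213.656 Y97.738
G1 X228.106 Y65.708
G1 X207.593 Y37.180
G1 X172.630 Y40.680
G1 X158.180 Y72.710
G00 X247.353 Y51.241
M3 S640
G1 X19.578 Y64.531 F2128
G1 X179.281 Y76.767
G1 X16.876 Y68.570
G1 X275.232 Y44.199
M5
G00 X0.000 Y0.000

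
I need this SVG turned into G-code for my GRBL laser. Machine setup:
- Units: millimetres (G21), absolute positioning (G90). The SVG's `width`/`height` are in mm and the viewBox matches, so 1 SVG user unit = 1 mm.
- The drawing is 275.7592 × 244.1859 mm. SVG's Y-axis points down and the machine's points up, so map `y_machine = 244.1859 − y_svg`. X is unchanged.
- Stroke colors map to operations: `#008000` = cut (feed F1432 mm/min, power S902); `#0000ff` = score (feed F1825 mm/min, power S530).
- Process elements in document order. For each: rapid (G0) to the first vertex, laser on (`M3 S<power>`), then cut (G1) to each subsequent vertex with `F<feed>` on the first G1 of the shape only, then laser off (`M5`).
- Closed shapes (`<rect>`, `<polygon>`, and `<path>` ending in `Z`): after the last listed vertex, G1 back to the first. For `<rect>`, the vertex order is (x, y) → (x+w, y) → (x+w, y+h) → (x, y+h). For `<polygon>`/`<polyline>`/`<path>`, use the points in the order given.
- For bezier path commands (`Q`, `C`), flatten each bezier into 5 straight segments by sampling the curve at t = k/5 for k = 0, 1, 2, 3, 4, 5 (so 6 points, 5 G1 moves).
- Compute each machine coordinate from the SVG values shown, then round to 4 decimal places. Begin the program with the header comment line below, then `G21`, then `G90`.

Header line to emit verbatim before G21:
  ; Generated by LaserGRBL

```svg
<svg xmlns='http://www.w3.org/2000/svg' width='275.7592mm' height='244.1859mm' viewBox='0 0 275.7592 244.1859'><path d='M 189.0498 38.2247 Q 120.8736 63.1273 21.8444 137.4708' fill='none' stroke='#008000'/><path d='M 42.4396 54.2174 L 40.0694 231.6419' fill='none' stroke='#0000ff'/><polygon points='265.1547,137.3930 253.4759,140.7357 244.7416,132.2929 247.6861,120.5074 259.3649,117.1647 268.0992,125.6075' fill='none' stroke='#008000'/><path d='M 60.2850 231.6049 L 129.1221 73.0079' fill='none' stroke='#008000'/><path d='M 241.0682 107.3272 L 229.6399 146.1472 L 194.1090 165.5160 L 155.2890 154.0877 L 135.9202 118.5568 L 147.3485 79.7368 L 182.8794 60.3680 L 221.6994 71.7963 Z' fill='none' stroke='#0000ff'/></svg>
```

1 u = 1 mm; y_m = 244.1859 − y.

[1] `<path>` quadratic bezier, #008000→cut S902 F1432: (189.0498,205.9612) → (160.5452,194.0225) → (129.5724,178.1286) → (96.1313,158.2794) → (60.2220,134.4749) → (21.8444,106.7151)

[2] `<path>` line segment, #0000ff→score S530 F1825: (42.4396,189.9685) → (40.0694,12.5440)

[3] `<polygon>` regular polygon, #008000→cut S902 F1432: (265.1547,106.7929) → (253.4759,103.4502) → (244.7416,111.8930) → (247.6861,123.6785) → (259.3649,127.0212) → (268.0992,118.5784) → (265.1547,106.7929) (closed)

[4] `<path>` line segment, #008000→cut S902 F1432: (60.2850,12.5810) → (129.1221,171.1780)

[5] `<path>` regular polygon, #0000ff→score S530 F1825: (241.0682,136.8587) → (229.6399,98.0387) → (194.1090,78.6699) → (155.2890,90.0982) → (135.9202,125.6291) → (147.3485,164.4491) → (182.8794,183.8179) → (221.6994,172.3896) → (241.0682,136.8587) (closed)

; Generated by LaserGRBL
G21
G90
G0 X189.0498 Y205.9612
M3 S902
G1 X160.5452 Y194.0225 F1432
G1 X129.5724 Y178.1286
G1 X96.1313 Y158.2794
G1 X60.2220 Y134.4749
G1 X21.8444 Y106.7151
M5
G0 X42.4396 Y189.9685
M3 S530
G1 X40.0694 Y12.5440 F1825
M5
G0 X265.1547 Y106.7929
M3 S902
G1 X253.4759 Y103.4502 F1432
G1 X244.7416 Y111.8930
G1 X247.6861 Y123.6785
G1 X259.3649 Y127.0212
G1 X268.0992 Y118.5784
G1 X265.1547 Y106.7929
M5
G0 X60.2850 Y12.5810
M3 S902
G1 X129.1221 Y171.1780 F1432
M5
G0 X241.0682 Y136.8587
M3 S530
G1 X229.6399 Y98.0387 F1825
G1 X194.1090 Y78.6699
G1 X155.2890 Y90.0982
G1 X135.9202 Y125.6291
G1 X147.3485 Y164.4491
G1 X182.8794 Y183.8179
G1 X221.6994 Y172.3896
G1 X241.0682 Y136.8587
M5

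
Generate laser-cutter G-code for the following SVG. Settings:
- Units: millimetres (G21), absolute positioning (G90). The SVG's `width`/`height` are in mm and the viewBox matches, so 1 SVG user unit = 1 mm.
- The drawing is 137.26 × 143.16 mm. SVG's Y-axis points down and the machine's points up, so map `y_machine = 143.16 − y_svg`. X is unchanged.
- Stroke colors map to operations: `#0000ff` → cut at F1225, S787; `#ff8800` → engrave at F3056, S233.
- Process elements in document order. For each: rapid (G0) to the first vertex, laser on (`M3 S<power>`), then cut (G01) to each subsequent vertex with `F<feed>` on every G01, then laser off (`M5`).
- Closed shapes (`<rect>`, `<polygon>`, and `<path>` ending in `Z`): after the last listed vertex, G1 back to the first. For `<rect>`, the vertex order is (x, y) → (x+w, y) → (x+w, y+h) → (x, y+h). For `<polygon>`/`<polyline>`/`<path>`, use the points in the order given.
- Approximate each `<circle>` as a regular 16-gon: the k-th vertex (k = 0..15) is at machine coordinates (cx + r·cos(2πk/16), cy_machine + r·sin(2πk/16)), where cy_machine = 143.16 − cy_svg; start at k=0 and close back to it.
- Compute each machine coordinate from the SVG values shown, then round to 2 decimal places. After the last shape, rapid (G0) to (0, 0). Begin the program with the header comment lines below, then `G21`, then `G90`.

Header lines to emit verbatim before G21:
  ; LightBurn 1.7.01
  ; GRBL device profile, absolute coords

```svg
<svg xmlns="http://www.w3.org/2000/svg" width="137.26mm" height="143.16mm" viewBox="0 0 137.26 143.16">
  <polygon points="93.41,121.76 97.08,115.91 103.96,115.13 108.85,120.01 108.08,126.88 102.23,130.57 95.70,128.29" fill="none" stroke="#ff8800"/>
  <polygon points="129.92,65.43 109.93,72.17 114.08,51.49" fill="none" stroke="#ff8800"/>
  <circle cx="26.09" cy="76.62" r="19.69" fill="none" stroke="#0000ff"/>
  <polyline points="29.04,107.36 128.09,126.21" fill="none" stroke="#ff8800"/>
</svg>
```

Since the viewBox matches the mm dimensions, user units are millimetres directly. The only transform is the Y-flip y_m = 143.16 − y_svg.

Shape 1 is a regular polygon drawn with `<polygon>`. Its stroke #ff8800 means engrave at S233, F3056. After flipping Y the toolpath is (93.41,21.40) → (97.08,27.25) → (103.96,28.03) → (108.85,23.15) → (108.08,16.28) → (102.23,12.59) → (95.70,14.87) → (93.41,21.40), returning to the start.

Shape 2 is a regular polygon drawn with `<polygon>`. Its stroke #ff8800 means engrave at S233, F3056. After flipping Y the toolpath is (129.92,77.73) → (109.93,70.99) → (114.08,91.67) → (129.92,77.73), returning to the start.

Shape 3 is a circle drawn with `<circle>`. Its stroke #0000ff means cut at S787, F1225. After flipping Y the toolpath is (45.78,66.54) → (44.28,74.08) → (40.01,80.46) → (33.63,84.73) → (26.09,86.23) → (18.55,84.73) → (12.17,80.46) → (7.90,74.08) → (6.40,66.54) → (7.90,59.00) → (12.17,52.62) → (18.55,48.35) → (26.09,46.85) → (33.63,48.35) → (40.01,52.62) → (44.28,59.00) → (45.78,66.54), returning to the start.

Shape 4 is a line segment drawn with `<polyline>`. Its stroke #ff8800 means engrave at S233, F3056. After flipping Y the toolpath is (29.04,35.80) → (128.09,16.95).

; LightBurn 1.7.01
; GRBL device profile, absolute coords
G21
G90
G0 X93.41 Y21.40
M3 S233
G01 X97.08 Y27.25 F3056
G01 X103.96 Y28.03 F3056
G01 X108.85 Y23.15 F3056
G01 X108.08 Y16.28 F3056
G01 X102.23 Y12.59 F3056
G01 X95.70 Y14.87 F3056
G01 X93.41 Y21.40 F3056
M5
G0 X129.92 Y77.73
M3 S233
G01 X109.93 Y70.99 F3056
G01 X114.08 Y91.67 F3056
G01 X129.92 Y77.73 F3056
M5
G0 X45.78 Y66.54
M3 S787
G01 X44.28 Y74.08 F1225
G01 X40.01 Y80.46 F1225
G01 X33.63 Y84.73 F1225
G01 X26.09 Y86.23 F1225
G01 X18.55 Y84.73 F1225
G01 X12.17 Y80.46 F1225
G01 X7.90 Y74.08 F1225
G01 X6.40 Y66.54 F1225
G01 X7.90 Y59.00 F1225
G01 X12.17 Y52.62 F1225
G01 X18.55 Y48.35 F1225
G01 X26.09 Y46.85 F1225
G01 X33.63 Y48.35 F1225
G01 X40.01 Y52.62 F1225
G01 X44.28 Y59.00 F1225
G01 X45.78 Y66.54 F1225
M5
G0 X29.04 Y35.80
M3 S233
G01 X128.09 Y16.95 F3056
M5
G0 X0.00 Y0.00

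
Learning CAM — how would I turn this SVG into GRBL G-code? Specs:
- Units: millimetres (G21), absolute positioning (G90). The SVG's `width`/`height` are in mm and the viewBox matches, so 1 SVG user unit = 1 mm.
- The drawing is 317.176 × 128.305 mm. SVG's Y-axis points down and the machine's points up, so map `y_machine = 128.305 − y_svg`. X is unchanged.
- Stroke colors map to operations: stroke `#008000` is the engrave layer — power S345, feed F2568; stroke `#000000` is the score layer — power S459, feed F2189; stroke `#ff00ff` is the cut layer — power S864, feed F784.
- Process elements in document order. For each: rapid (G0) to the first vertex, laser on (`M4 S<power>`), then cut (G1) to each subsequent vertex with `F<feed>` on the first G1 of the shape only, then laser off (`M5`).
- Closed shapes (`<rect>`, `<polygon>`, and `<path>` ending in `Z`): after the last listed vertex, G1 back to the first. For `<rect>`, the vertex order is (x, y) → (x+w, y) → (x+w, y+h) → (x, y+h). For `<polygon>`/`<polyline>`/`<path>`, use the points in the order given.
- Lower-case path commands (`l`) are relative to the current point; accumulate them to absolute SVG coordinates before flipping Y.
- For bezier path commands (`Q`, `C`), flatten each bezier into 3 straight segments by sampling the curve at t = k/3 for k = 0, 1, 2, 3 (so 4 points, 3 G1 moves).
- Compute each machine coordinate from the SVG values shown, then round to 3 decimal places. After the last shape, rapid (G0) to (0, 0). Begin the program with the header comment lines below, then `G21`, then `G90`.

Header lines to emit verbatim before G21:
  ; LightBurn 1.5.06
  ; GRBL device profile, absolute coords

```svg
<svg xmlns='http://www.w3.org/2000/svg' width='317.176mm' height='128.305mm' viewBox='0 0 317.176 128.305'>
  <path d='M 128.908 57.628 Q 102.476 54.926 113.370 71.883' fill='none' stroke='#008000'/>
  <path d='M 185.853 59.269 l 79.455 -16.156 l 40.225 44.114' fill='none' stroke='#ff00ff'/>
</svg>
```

; LightBurn 1.5.06
; GRBL device profile, absolute coords
G21
G90
G0 X128.908 Y70.677
M4 S345
G1 X115.434 Y70.294 F2568
G1 X110.255 Y65.542
G1 X113.370 Y56.422
M5
G0 X185.853 Y69.036
M4 S864
G1 X265.308 Y85.192 F784
G1 X305.533 Y41.078
M5
G0 X0.000 Y0.000

1 u = 1 mm; y_m = 128.305 − y.

[1] `<path>` quadratic bezier, #008000→engrave S345 F2568: (128.908,70.677) → (115.434,70.294) → (110.255,65.542) → (113.370,56.422)

[2] `<path>` open polyline, #ff00ff→cut S864 F784: (185.853,69.036) → (265.308,85.192) → (305.533,41.078)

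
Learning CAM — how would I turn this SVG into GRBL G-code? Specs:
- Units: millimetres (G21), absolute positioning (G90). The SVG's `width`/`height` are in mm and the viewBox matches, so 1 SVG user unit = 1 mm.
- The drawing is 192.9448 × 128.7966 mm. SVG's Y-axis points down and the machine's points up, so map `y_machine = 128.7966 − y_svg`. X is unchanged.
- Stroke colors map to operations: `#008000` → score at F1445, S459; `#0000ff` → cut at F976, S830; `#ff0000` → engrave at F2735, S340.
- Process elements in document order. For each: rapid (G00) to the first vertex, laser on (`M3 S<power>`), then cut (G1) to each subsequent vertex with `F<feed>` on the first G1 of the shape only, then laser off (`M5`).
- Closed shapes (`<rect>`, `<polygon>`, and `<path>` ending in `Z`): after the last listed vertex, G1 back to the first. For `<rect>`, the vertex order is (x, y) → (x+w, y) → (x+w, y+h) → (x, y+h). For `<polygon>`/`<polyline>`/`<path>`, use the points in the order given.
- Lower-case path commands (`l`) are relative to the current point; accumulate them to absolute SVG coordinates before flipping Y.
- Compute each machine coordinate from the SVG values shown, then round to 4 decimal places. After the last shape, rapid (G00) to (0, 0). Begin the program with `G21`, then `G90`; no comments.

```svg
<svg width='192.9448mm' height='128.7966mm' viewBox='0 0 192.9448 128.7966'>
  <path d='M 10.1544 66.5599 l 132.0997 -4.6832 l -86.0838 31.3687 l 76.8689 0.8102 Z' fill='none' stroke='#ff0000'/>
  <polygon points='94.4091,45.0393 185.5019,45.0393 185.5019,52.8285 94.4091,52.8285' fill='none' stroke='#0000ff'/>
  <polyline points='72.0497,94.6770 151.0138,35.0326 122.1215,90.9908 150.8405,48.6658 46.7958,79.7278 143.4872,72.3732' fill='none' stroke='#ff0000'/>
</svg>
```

G21
G90
G00 X10.1544 Y62.2367
M3 S340
G1 X142.2541 Y66.9199 F2735
G1 X56.1703 Y35.5512
G1 X133.0392 Y34.7410
G1 X10.1544 Y62.2367
M5
G00 X94.4091 Y83.7573
M3 S830
G1 X185.5019 Y83.7573 F976
G1 X185.5019 Y75.9681
G1 X94.4091 Y75.9681
G1 X94.4091 Y83.7573
M5
G00 X72.0497 Y34.1196
M3 S340
G1 X151.0138 Y93.7640 F2735
G1 X122.1215 Y37.8058
G1 X150.8405 Y80.1308
G1 X46.7958 Y49.0688
G1 X143.4872 Y56.4234
M5
G00 X0.0000 Y0.0000

1 u = 1 mm; y_m = 128.7966 − y.

[1] `<path>` closed polygon, #ff0000→engrave S340 F2735: (10.1544,62.2367) → (142.2541,66.9199) → (56.1703,35.5512) → (133.0392,34.7410) → (10.1544,62.2367) (closed)

[2] `<polygon>` rectangle, #0000ff→cut S830 F976: (94.4091,83.7573) → (185.5019,83.7573) → (185.5019,75.9681) → (94.4091,75.9681) → (94.4091,83.7573) (closed)

[3] `<polyline>` open polyline, #ff0000→engrave S340 F2735: (72.0497,34.1196) → (151.0138,93.7640) → (122.1215,37.8058) → (150.8405,80.1308) → (46.7958,49.0688) → (143.4872,56.4234)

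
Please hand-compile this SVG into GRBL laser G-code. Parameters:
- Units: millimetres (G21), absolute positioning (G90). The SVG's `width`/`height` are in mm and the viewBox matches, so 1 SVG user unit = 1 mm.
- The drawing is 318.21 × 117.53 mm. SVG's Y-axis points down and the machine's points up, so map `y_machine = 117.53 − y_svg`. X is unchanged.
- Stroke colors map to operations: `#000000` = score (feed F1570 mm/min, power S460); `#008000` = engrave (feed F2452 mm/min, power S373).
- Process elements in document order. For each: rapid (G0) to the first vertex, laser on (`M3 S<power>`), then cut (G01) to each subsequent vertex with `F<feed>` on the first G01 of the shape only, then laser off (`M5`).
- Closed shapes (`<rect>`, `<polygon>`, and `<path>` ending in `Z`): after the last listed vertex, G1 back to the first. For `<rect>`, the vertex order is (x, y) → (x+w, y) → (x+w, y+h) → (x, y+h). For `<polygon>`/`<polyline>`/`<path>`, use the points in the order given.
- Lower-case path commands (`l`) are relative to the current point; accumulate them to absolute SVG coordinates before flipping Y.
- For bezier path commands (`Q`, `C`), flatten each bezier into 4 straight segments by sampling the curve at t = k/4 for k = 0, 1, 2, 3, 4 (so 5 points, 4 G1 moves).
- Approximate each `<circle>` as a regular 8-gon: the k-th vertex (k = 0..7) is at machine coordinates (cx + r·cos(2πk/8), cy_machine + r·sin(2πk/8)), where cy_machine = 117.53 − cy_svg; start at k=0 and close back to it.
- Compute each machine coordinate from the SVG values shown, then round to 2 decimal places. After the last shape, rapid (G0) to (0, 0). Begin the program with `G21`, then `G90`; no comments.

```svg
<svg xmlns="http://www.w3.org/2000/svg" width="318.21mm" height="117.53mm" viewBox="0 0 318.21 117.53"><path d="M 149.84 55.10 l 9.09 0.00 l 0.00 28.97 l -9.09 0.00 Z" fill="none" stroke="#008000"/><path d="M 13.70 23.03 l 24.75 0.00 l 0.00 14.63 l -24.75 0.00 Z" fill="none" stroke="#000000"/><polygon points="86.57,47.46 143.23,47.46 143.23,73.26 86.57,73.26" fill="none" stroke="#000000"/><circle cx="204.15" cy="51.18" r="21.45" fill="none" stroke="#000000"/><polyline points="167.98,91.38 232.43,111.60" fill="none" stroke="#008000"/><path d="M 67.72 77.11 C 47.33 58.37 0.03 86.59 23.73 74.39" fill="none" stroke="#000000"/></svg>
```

G21
G90
G0 X149.84 Y62.43
M3 S373
G01 X158.93 Y62.43 F2452
G01 X158.93 Y33.46
G01 X149.84 Y33.46
G01 X149.84 Y62.43
M5
G0 X13.70 Y94.50
M3 S460
G01 X38.45 Y94.50 F1570
G01 X38.45 Y79.87
G01 X13.70 Y79.87
G01 X13.70 Y94.50
M5
G0 X86.57 Y70.07
M3 S460
G01 X143.23 Y70.07 F1570
G01 X143.23 Y44.27
G01 X86.57 Y44.27
G01 X86.57 Y70.07
M5
G0 X225.60 Y66.35
M3 S460
G01 X219.32 Y81.52 F1570
G01 X204.15 Y87.80
G01 X188.98 Y81.52
G01 X182.70 Y66.35
G01 X188.98 Y51.18
G01 X204.15 Y44.90
G01 X219.32 Y51.18
G01 X225.60 Y66.35
M5
G0 X167.98 Y26.15
M3 S373
G01 X232.43 Y5.93 F2452
M5
G0 X67.72 Y40.42
M3 S460
G01 X48.91 Y47.04 F1570
G01 X29.19 Y44.23
G01 X17.74 Y40.20
G01 X23.73 Y43.14
M5
G0 X0.00 Y0.00

1 u = 1 mm; y_m = 117.53 − y.

[1] `<path>` rectangle, #008000→engrave S373 F2452: (149.84,62.43) → (158.93,62.43) → (158.93,33.46) → (149.84,33.46) → (149.84,62.43) (closed)

[2] `<path>` rectangle, #000000→score S460 F1570: (13.70,94.50) → (38.45,94.50) → (38.45,79.87) → (13.70,79.87) → (13.70,94.50) (closed)

[3] `<polygon>` rectangle, #000000→score S460 F1570: (86.57,70.07) → (143.23,70.07) → (143.23,44.27) → (86.57,44.27) → (86.57,70.07) (closed)

[4] `<circle>` circle, #000000→score S460 F1570: (225.60,66.35) → (219.32,81.52) → (204.15,87.80) → (188.98,81.52) → (182.70,66.35) → (188.98,51.18) → (204.15,44.90) → (219.32,51.18) → (225.60,66.35) (closed)

[5] `<polyline>` line segment, #008000→engrave S373 F2452: (167.98,26.15) → (232.43,5.93)

[6] `<path>` cubic bezier, #000000→score S460 F1570: (67.72,40.42) → (48.91,47.04) → (29.19,44.23) → (17.74,40.20) → (23.73,43.14)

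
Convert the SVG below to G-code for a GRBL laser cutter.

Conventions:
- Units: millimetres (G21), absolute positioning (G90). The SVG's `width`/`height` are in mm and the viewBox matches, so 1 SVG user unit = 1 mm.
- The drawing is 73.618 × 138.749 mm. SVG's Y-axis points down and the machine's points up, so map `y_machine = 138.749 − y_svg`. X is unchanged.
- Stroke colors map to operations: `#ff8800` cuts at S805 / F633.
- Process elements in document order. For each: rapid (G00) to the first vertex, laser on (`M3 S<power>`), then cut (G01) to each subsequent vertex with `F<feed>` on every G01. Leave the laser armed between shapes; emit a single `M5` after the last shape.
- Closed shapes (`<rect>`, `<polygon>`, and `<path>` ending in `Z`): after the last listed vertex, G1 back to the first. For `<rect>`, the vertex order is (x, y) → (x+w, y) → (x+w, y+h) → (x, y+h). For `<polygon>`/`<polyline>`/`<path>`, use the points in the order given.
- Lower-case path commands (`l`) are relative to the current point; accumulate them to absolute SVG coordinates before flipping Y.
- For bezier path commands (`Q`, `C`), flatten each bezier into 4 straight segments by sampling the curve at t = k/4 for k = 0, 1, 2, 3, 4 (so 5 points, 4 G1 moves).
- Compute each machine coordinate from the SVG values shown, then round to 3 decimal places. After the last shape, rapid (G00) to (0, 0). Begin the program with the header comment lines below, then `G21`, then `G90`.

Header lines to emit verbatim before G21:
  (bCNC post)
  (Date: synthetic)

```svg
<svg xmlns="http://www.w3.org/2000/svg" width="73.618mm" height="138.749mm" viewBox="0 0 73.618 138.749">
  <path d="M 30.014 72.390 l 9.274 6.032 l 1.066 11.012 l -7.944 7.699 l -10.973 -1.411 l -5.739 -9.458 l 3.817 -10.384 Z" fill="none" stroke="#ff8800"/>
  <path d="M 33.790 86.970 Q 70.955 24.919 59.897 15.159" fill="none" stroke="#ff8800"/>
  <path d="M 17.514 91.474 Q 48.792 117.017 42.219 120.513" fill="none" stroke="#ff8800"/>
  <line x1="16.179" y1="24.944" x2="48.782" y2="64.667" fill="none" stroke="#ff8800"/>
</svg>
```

(bCNC post)
(Date: synthetic)
G21
G90
G00 X30.014 Y66.359
M3 S805
G01 X39.288 Y60.327 F633
G01 X40.354 Y49.315 F633
G01 X32.410 Y41.616 F633
G01 X21.437 Y43.027 F633
G01 X15.698 Y52.485 F633
G01 X19.515 Y62.869 F633
G01 X30.014 Y66.359 F633
G00 X33.790 Y51.779
M3 S805
G01 X49.359 Y79.536 F633
G01 X58.899 Y100.757 F633
G01 X62.412 Y115.442 F633
G01 X59.897 Y123.590 F633
G00 X17.514 Y47.275
M3 S805
G01 X30.787 Y35.881 F633
G01 X39.329 Y27.244 F633
G01 X43.140 Y21.362 F633
G01 X42.219 Y18.236 F633
G00 X16.179 Y113.805
M3 S805
G01 X48.782 Y74.082 F633
M5
G00 X0.000 Y0.000

Since the viewBox matches the mm dimensions, user units are millimetres directly. The only transform is the Y-flip y_m = 138.749 − y_svg.

Shape 1 is a regular polygon drawn with `<path>`. Its stroke #ff8800 means cut at S805, F633. After flipping Y the toolpath is (30.014,66.359) → (39.288,60.327) → (40.354,49.315) → (32.410,41.616) → (21.437,43.027) → (15.698,52.485) → (19.515,62.869) → (30.014,66.359), returning to the start.

Shape 2 is a quadratic bezier drawn with `<path>`. Its stroke #ff8800 means cut at S805, F633. After flipping Y the toolpath is (33.790,51.779) → (49.359,79.536) → (58.899,100.757) → (62.412,115.442) → (59.897,123.590).

Shape 3 is a quadratic bezier drawn with `<path>`. Its stroke #ff8800 means cut at S805, F633. After flipping Y the toolpath is (17.514,47.275) → (30.787,35.881) → (39.329,27.244) → (43.140,21.362) → (42.219,18.236).

Shape 4 is a line segment drawn with `<line>`. Its stroke #ff8800 means cut at S805, F633. After flipping Y the toolpath is (16.179,113.805) → (48.782,74.082).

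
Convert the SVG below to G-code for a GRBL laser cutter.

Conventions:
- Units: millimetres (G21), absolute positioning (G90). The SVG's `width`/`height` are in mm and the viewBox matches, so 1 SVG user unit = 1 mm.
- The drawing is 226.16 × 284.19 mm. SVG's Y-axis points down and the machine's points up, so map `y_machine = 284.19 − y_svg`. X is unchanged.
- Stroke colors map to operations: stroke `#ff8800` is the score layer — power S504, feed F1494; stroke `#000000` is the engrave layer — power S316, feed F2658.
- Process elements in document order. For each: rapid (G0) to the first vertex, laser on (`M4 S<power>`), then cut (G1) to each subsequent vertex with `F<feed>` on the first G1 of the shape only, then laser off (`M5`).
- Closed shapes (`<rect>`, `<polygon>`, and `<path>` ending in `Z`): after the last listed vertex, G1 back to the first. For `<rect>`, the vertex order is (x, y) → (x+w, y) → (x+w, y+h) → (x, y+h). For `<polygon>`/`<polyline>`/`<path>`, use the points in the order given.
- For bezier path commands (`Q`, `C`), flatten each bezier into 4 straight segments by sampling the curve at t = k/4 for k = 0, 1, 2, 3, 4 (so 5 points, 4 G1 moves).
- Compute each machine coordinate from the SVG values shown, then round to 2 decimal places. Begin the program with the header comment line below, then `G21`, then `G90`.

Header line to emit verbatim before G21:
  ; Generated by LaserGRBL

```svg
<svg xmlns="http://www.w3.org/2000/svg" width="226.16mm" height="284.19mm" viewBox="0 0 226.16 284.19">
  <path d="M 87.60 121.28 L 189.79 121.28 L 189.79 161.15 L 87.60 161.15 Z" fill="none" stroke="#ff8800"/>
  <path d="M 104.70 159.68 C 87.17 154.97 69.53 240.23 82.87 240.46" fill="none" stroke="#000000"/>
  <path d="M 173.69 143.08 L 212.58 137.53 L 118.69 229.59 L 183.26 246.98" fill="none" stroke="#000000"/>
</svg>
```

viewBox `0 0 226.16 284.19` with mm width/height → 1 unit = 1 mm. Flip: y_m = 284.19 − y_svg.

**Shape 1** — `<path>` rectangle, stroke `#ff8800` → score (S504, F1494). Machine vertices: (87.60,162.91) → (189.79,162.91) → (189.79,123.04) → (87.60,123.04) → (87.60,162.91). Closed: final G1 returns to the first vertex.

**Shape 2** — `<path>` cubic bezier, stroke `#000000` → engrave (S316, F2658). Control points (SVG): P0=(104.70,159.68), P1=(87.17,154.97), P2=(69.53,240.23), P3=(82.87,240.46); sampled at t=k/4. Machine vertices: (104.70,124.51) → (92.02,113.91) → (82.21,85.97) → (78.19,57.11) → (82.87,43.73). Open path.

**Shape 3** — `<path>` open polyline, stroke `#000000` → engrave (S316, F2658). Machine vertices: (173.69,141.11) → (212.58,146.66) → (118.69,54.60) → (183.26,37.21). Open path.

; Generated by LaserGRBL
G21
G90
G0 X87.60 Y162.91
M4 S504
G1 X189.79 Y162.91 F1494
G1 X189.79 Y123.04
G1 X87.60 Y123.04
G1 X87.60 Y162.91
M5
G0 X104.70 Y124.51
M4 S316
G1 X92.02 Y113.91 F2658
G1 X82.21 Y85.97
G1 X78.19 Y57.11
G1 X82.87 Y43.73
M5
G0 X173.69 Y141.11
M4 S316
G1 X212.58 Y146.66 F2658
G1 X118.69 Y54.60
G1 X183.26 Y37.21
M5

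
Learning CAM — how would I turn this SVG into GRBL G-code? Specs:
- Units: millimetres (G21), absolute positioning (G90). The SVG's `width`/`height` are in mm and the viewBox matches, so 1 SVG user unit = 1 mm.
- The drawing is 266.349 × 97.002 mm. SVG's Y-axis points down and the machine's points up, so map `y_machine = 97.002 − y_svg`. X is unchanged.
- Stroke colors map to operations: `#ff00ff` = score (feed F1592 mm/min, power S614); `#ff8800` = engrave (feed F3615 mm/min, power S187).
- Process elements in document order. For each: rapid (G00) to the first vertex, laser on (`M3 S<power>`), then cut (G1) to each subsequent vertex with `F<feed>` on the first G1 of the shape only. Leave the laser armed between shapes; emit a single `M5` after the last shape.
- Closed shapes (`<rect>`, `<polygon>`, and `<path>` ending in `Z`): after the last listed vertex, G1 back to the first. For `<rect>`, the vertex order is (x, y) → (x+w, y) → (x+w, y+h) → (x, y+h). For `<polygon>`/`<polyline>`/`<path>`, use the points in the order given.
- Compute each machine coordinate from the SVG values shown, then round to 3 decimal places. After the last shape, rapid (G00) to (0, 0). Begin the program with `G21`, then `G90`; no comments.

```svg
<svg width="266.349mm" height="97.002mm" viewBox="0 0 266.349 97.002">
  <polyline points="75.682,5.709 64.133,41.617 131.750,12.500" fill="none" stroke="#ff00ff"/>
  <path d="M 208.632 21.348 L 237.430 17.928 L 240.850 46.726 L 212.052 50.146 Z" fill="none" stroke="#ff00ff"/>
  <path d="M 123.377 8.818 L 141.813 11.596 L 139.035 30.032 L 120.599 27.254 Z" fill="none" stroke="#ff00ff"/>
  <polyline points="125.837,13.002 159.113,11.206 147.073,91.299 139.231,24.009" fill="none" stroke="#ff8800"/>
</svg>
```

G21
G90
G00 X75.682 Y91.293
M3 S614
G1 X64.133 Y55.385 F1592
G1 X131.750 Y84.502
G00 X208.632 Y75.654
M3 S614
G1 X237.430 Y79.074 F1592
G1 X240.850 Y50.276
G1 X212.052 Y46.856
G1 X208.632 Y75.654
G00 X123.377 Y88.184
M3 S614
G1 X141.813 Y85.406 F1592
G1 X139.035 Y66.970
G1 X120.599 Y69.748
G1 X123.377 Y88.184
G00 X125.837 Y84.000
M3 S187
G1 X159.113 Y85.796 F3615
G1 X147.073 Y5.703
G1 X139.231 Y72.993
M5
G00 X0.000 Y0.000

Since the viewBox matches the mm dimensions, user units are millimetres directly. The only transform is the Y-flip y_m = 97.002 − y_svg.

Shape 1 is a open polyline drawn with `<polyline>`. Its stroke #ff00ff means score at S614, F1592. After flipping Y the toolpath is (75.682,91.293) → (64.133,55.385) → (131.750,84.502).

Shape 2 is a regular polygon drawn with `<path>`. Its stroke #ff00ff means score at S614, F1592. After flipping Y the toolpath is (208.632,75.654) → (237.430,79.074) → (240.850,50.276) → (212.052,46.856) → (208.632,75.654), returning to the start.

Shape 3 is a regular polygon drawn with `<path>`. Its stroke #ff00ff means score at S614, F1592. After flipping Y the toolpath is (123.377,88.184) → (141.813,85.406) → (139.035,66.970) → (120.599,69.748) → (123.377,88.184), returning to the start.

Shape 4 is a open polyline drawn with `<polyline>`. Its stroke #ff8800 means engrave at S187, F3615. After flipping Y the toolpath is (125.837,84.000) → (159.113,85.796) → (147.073,5.703) → (139.231,72.993).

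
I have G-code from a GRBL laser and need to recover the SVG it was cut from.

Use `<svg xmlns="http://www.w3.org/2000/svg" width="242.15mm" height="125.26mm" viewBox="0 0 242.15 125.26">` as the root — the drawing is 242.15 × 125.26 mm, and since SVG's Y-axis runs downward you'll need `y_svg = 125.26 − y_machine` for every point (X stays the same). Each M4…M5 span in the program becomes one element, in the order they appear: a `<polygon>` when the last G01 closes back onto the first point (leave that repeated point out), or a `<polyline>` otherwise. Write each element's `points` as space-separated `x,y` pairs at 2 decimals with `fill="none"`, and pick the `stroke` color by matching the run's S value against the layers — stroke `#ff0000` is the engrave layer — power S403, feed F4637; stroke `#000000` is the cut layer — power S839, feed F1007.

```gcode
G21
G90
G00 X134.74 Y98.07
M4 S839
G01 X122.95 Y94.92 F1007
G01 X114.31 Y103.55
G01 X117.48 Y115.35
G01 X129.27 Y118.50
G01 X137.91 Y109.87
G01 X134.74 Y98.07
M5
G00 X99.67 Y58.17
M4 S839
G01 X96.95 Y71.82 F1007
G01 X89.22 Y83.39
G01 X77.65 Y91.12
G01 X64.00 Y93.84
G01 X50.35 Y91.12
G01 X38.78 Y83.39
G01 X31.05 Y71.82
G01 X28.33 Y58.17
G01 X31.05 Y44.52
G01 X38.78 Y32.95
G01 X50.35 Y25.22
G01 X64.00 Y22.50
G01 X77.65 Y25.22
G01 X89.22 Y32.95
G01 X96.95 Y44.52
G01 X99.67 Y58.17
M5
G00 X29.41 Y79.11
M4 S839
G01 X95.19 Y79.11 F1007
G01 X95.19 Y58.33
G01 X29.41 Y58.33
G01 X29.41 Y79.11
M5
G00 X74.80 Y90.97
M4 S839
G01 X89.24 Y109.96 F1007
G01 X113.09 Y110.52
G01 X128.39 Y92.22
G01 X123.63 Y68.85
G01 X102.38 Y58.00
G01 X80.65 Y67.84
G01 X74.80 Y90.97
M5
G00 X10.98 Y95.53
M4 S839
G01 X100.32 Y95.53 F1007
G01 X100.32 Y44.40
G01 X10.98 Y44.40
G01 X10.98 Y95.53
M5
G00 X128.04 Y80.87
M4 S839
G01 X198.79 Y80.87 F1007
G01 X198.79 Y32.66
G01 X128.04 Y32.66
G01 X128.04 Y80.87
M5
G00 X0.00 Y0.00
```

<svg xmlns="http://www.w3.org/2000/svg" width="242.15mm" height="125.26mm" viewBox="0 0 242.15 125.26">
  <polygon points="134.74,27.19 122.95,30.34 114.31,21.71 117.48,9.91 129.27,6.76 137.91,15.39" fill="none" stroke="#000000"/>
  <polygon points="99.67,67.09 96.95,53.44 89.22,41.87 77.65,34.14 64.00,31.42 50.35,34.14 38.78,41.87 31.05,53.44 28.33,67.09 31.05,80.74 38.78,92.31 50.35,100.04 64.00,102.76 77.65,100.04 89.22,92.31 96.95,80.74" fill="none" stroke="#000000"/>
  <polygon points="29.41,46.15 95.19,46.15 95.19,66.93 29.41,66.93" fill="none" stroke="#000000"/>
  <polygon points="74.80,34.29 89.24,15.30 113.09,14.74 128.39,33.04 123.63,56.41 102.38,67.26 80.65,57.42" fill="none" stroke="#000000"/>
  <polygon points="10.98,29.73 100.32,29.73 100.32,80.86 10.98,80.86" fill="none" stroke="#000000"/>
  <polygon points="128.04,44.39 198.79,44.39 198.79,92.60 128.04,92.60" fill="none" stroke="#000000"/>
</svg>

Machine Y-up, SVG Y-down with viewBox height 125.26, so y_svg = 125.26 − y_machine; X carries over. Every run uses S839, so all elements get stroke `#000000` (cut).

Run 1: The run returns to its start, so emit a `<polygon>` with points (Y-flipped): 134.74,27.19 122.95,30.34 114.31,21.71 117.48,9.91 129.27,6.76 137.91,15.39.

Run 2: The run returns to its start, so emit a `<polygon>` with points (Y-flipped): 99.67,67.09 96.95,53.44 89.22,41.87 77.65,34.14 64.00,31.42 50.35,34.14 38.78,41.87 31.05,53.44 28.33,67.09 31.05,80.74 38.78,92.31 50.35,100.04 64.00,102.76 77.65,100.04 89.22,92.31 96.95,80.74.

Run 3: The run returns to its start, so emit a `<polygon>` with points (Y-flipped): 29.41,46.15 95.19,46.15 95.19,66.93 29.41,66.93.

Run 4: The run returns to its start, so emit a `<polygon>` with points (Y-flipped): 74.80,34.29 89.24,15.30 113.09,14.74 128.39,33.04 123.63,56.41 102.38,67.26 80.65,57.42.

Run 5: The run returns to its start, so emit a `<polygon>` with points (Y-flipped): 10.98,29.73 100.32,29.73 100.32,80.86 10.98,80.86.

Run 6: The run returns to its start, so emit a `<polygon>` with points (Y-flipped): 128.04,44.39 198.79,44.39 198.79,92.60 128.04,92.60.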